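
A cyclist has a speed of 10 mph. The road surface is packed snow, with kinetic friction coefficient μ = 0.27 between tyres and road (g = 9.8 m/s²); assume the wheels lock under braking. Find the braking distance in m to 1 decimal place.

Braking distance ≈ 3.8 m

10 mph × 0.44704 = 4.4704 m/s.
a = μg = 0.27 × 9.8 = 2.646 m/s².
Braking distance = v²/(2a) = 4.4704² / (2 × 2.646) = 19.984 / 5.292 = 3.776 m.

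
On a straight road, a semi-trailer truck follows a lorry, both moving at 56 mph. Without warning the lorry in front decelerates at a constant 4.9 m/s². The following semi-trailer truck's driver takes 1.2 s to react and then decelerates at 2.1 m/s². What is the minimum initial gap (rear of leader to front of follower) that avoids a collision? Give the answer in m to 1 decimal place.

56 mph × 0.44704 = 25.0342 m/s.
Leader travels v²/(2a_L) = 626.711 / 9.800 = 63.950 m before stopping.
Follower covers v·t_r = 25.0342 × 1.2 = 30.041 m while reacting, then v²/(2a_F) = 626.711 / 4.200 = 149.217 m while braking, for a total of 30.041 + 149.217 = 179.258 m.
Since a_F ≤ a_L and the follower starts braking later, the follower is never slower than the leader, so the closest approach is when both have stopped.
Minimum gap = 179.258 − 63.950 = 115.308 m.

Minimum gap ≈ 115.3 m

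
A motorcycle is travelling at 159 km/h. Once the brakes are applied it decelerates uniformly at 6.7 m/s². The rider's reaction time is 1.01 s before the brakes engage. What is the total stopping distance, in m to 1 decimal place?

Total stopping distance ≈ 190.2 m

159 km/h ÷ 3.6 = 44.1667 m/s.
Reaction distance = v·t_r = 44.1667 × 1.01 = 44.608 m.
Braking distance = v²/(2a) = 44.1667² / (2 × 6.700) = 1950.697 / 13.400 = 145.574 m.
Total = 44.608 + 145.574 = 190.182 m.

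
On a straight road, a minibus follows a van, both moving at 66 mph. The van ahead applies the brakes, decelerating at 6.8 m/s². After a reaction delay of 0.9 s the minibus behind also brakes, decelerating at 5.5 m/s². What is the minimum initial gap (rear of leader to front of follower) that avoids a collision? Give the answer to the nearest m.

66 mph × 0.44704 = 29.5046 m/s.
Leader travels v²/(2a_L) = 870.521 / 13.600 = 64.009 m before stopping.
Follower covers v·t_r = 29.5046 × 0.9 = 26.554 m while reacting, then v²/(2a_F) = 870.521 / 11.000 = 79.138 m while braking, for a total of 26.554 + 79.138 = 105.692 m.
Since a_F ≤ a_L and the follower starts braking later, the follower is never slower than the leader, so the closest approach is when both have stopped.
Minimum gap = 105.692 − 64.009 = 41.683 m.

Minimum gap ≈ 42 m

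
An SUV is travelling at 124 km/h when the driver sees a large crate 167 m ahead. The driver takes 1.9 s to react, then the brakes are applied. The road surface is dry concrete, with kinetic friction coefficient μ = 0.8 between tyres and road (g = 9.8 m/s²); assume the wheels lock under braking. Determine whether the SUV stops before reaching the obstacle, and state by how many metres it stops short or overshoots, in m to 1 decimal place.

124 km/h ÷ 3.6 = 34.4444 m/s.
a = μg = 0.8 × 9.8 = 7.840 m/s².
Reaction distance = 34.4444 × 1.9 = 65.444 m.
Braking distance = v²/(2a) = 1186.417 / 15.680 = 75.664 m.
Total stopping distance = 65.444 + 75.664 = 141.108 m, vs 167 m available — it stops with 167 − 141.108 = 25.892 m to spare.

Yes — it stops 25.9 m short of the obstacle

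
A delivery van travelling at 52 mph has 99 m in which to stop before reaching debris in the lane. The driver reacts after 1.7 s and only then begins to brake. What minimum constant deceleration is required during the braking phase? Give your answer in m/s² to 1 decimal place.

52 mph × 0.44704 = 23.2461 m/s.
Distance covered during reaction = 23.2461 × 1.7 = 39.518 m.
Distance available for braking: 99 − 39.518 = 59.482 m.
v² = 2a·d ⇒ a = v²/(2d) = 23.2461² / (2 × 59.482) = 540.381 / 118.964 = 4.5424 m/s².

Required deceleration ≈ 4.5 m/s²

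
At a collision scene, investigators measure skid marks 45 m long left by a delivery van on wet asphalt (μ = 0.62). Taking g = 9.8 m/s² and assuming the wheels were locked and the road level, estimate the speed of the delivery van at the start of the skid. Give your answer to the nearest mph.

Deceleration a = μg = 0.62 × 9.8 = 6.076 m/s².
v = √(2a·d) = √(2 × 6.076 × 45) = √546.840 = 23.3846 m/s.
= 23.3846 ÷ 0.44704 = 52.310 mph.

Initial speed ≈ 52 mph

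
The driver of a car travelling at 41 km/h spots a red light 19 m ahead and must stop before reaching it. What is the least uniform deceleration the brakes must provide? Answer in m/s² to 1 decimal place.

41 km/h ÷ 3.6 = 11.3889 m/s.
v² = 2a·d ⇒ a = v²/(2d) = 11.3889² / (2 × 19.000) = 129.707 / 38.000 = 3.4133 m/s².

Required deceleration ≈ 3.4 m/s²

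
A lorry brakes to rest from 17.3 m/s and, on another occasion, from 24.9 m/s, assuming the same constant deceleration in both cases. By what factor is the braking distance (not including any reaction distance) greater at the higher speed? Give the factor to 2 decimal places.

Factor ≈ 2.07

Braking distance d = v²/(2a), so with a fixed, d ∝ v².
Factor = (24.9/17.3)² = 1.4393² = 2.0716.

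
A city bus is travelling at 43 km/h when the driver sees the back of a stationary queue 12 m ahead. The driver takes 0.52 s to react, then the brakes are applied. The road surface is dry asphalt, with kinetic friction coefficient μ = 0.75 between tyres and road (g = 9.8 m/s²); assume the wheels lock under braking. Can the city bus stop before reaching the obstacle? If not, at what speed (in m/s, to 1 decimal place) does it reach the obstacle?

No — it strikes the obstacle at 7.6 m/s

43 km/h ÷ 3.6 = 11.9444 m/s.
a = μg = 0.75 × 9.8 = 7.350 m/s².
Reaction distance = 11.9444 × 0.52 = 6.211 m.
Braking distance needed to stop: v²/(2a) = 142.669 / 14.700 = 9.705 m, so total needed = 6.211 + 9.705 = 15.916 m > 12 m — it cannot stop.
Distance remaining when braking begins: 12 − 6.211 = 5.789 m.
v² = v₀² − 2a·d = 142.669 − 2 × 7.350 × 5.789 = 57.571 m²/s².
v = √57.571 = 7.588 m/s.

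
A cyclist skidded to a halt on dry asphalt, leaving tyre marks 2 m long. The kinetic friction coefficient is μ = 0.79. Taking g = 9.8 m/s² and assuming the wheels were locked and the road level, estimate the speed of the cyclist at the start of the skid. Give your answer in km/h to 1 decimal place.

Initial speed ≈ 20.0 km/h

Deceleration a = μg = 0.79 × 9.8 = 7.742 m/s².
v = √(2a·d) = √(2 × 7.742 × 2) = √30.968 = 5.5649 m/s.
= 5.5649 × 3.6 = 20.034 km/h.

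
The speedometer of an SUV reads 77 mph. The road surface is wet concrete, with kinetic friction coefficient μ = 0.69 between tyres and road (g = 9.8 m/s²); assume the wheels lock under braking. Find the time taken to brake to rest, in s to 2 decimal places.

Braking time ≈ 5.09 s

77 mph × 0.44704 = 34.4221 m/s.
a = μg = 0.69 × 9.8 = 6.762 m/s².
Braking time = v/a = 34.4221 / 6.762 = 5.091 s.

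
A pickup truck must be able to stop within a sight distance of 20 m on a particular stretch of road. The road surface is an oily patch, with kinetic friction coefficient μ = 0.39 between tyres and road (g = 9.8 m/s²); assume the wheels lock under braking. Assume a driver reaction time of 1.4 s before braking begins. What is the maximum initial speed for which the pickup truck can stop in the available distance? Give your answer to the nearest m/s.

Maximum speed ≈ 8 m/s

a = μg = 0.39 × 9.8 = 3.822 m/s².
Stopping distance: v·t_r + v²/(2a) = 20 with t_r = 1.4 s and a = 3.822 m/s².
So v² + 10.702 v − 152.88 = 0.
Positive root: v = −a·t_r + √((a·t_r)² + 2a·d) = −5.351 + √(28.633 + 152.88) = 8.1217 m/s.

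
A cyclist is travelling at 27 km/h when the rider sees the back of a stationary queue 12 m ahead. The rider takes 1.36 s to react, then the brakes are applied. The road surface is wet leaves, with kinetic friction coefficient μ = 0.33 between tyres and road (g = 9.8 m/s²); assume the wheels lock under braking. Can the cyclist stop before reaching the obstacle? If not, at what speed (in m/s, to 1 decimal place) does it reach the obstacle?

No — it strikes the obstacle at 6.7 m/s

27 km/h ÷ 3.6 = 7.5000 m/s.
a = μg = 0.33 × 9.8 = 3.234 m/s².
Reaction distance = 7.5000 × 1.36 = 10.200 m.
Braking distance needed to stop: v²/(2a) = 56.250 / 6.468 = 8.697 m, so total needed = 10.200 + 8.697 = 18.897 m > 12 m — it cannot stop.
Distance remaining when braking begins: 12 − 10.200 = 1.800 m.
v² = v₀² − 2a·d = 56.250 − 2 × 3.234 × 1.800 = 44.608 m²/s².
v = √44.608 = 6.679 m/s.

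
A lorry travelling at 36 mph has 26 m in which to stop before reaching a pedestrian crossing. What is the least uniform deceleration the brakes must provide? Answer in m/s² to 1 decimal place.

Required deceleration ≈ 5.0 m/s²

36 mph × 0.44704 = 16.0934 m/s.
v² = 2a·d ⇒ a = v²/(2d) = 16.0934² / (2 × 26.000) = 258.998 / 52.000 = 4.9807 m/s².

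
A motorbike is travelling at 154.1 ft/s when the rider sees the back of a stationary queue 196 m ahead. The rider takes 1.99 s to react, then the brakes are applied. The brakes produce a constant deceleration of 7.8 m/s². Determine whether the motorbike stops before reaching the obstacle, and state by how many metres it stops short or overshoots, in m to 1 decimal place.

No — it overshoots by 38.9 m

154.1 ft/s × 0.3048 = 46.9697 m/s.
Reaction distance = 46.9697 × 1.99 = 93.470 m.
Braking distance = v²/(2a) = 2206.153 / 15.600 = 141.420 m.
Total stopping distance = 93.470 + 141.420 = 234.890 m, vs 196 m available — it cannot stop in time and overshoots by 234.890 − 196 = 38.890 m.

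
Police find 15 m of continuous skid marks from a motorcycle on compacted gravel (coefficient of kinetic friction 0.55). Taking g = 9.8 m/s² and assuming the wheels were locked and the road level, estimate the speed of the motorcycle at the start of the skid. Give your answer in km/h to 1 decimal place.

Deceleration a = μg = 0.55 × 9.8 = 5.390 m/s².
v = √(2a·d) = √(2 × 5.390 × 15) = √161.700 = 12.7161 m/s.
= 12.7161 × 3.6 = 45.778 km/h.

Initial speed ≈ 45.8 km/h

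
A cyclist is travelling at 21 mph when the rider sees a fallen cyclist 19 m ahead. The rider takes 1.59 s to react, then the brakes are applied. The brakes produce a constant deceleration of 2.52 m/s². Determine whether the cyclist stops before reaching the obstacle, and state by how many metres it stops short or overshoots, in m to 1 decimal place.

21 mph × 0.44704 = 9.3878 m/s.
Reaction distance = 9.3878 × 1.59 = 14.927 m.
Braking distance = v²/(2a) = 88.131 / 5.040 = 17.486 m.
Total stopping distance = 14.927 + 17.486 = 32.413 m, vs 19 m available — it cannot stop in time and overshoots by 32.413 − 19 = 13.413 m.

No — it overshoots by 13.4 m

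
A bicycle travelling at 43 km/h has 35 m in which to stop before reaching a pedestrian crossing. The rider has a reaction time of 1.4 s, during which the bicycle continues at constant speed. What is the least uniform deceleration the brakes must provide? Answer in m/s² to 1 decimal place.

Required deceleration ≈ 3.9 m/s²

43 km/h ÷ 3.6 = 11.9444 m/s.
Distance covered during reaction = 11.9444 × 1.4 = 16.722 m.
Distance available for braking: 35 − 16.722 = 18.278 m.
v² = 2a·d ⇒ a = v²/(2d) = 11.9444² / (2 × 18.278) = 142.669 / 36.556 = 3.9028 m/s².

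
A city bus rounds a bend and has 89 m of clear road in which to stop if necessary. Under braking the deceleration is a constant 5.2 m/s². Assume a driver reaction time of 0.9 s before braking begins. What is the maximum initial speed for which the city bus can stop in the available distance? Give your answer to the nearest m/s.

Maximum speed ≈ 26 m/s

Stopping distance: v·t_r + v²/(2a) = 89 with t_r = 0.9 s and a = 5.200 m/s².
So v² + 9.360 v − 925.60 = 0.
Positive root: v = −a·t_r + √((a·t_r)² + 2a·d) = −4.680 + √(21.902 + 925.60) = 26.1015 m/s.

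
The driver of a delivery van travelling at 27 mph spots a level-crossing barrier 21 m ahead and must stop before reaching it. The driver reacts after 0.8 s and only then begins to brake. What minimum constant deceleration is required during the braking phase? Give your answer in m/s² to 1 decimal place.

Required deceleration ≈ 6.4 m/s²

27 mph × 0.44704 = 12.0701 m/s.
Distance covered during reaction = 12.0701 × 0.8 = 9.656 m.
Distance available for braking: 21 − 9.656 = 11.344 m.
v² = 2a·d ⇒ a = v²/(2d) = 12.0701² / (2 × 11.344) = 145.687 / 22.688 = 6.4213 m/s².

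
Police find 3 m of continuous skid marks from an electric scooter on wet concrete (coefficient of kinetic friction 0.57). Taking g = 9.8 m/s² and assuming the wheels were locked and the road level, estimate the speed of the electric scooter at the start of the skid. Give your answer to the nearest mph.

Deceleration a = μg = 0.57 × 9.8 = 5.586 m/s².
v = √(2a·d) = √(2 × 5.586 × 3) = √33.516 = 5.7893 m/s.
= 5.7893 ÷ 0.44704 = 12.950 mph.

Initial speed ≈ 13 mph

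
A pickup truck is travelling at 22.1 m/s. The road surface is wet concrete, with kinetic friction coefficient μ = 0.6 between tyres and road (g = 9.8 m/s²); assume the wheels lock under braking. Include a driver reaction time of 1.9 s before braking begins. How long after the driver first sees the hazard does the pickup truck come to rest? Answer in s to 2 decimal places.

a = μg = 0.6 × 9.8 = 5.880 m/s².
Braking time = v/a = 22.1000 / 5.880 = 3.759 s.
Total = 1.9 + 3.759 = 5.659 s.

Total time ≈ 5.66 s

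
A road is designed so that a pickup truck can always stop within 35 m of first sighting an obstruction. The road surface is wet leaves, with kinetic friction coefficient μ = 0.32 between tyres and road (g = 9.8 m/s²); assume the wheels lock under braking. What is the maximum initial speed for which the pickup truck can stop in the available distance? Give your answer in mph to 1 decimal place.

a = μg = 0.32 × 9.8 = 3.136 m/s².
v²/(2a) = d ⇒ v = √(2 × 3.136 × 35) = √219.52 = 14.8162 m/s.
14.8162 m/s ÷ 0.44704 = 33.143 mph.

Maximum speed ≈ 33.1 mph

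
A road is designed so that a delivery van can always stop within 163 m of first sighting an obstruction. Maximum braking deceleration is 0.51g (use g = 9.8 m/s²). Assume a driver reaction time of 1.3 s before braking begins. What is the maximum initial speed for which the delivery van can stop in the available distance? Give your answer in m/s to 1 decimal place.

a = 0.51 × 9.8 = 4.998 m/s².
Stopping distance: v·t_r + v²/(2a) = 163 with t_r = 1.3 s and a = 4.998 m/s².
So v² + 12.995 v − 1629.35 = 0.
Positive root: v = −a·t_r + √((a·t_r)² + 2a·d) = −6.497 + √(42.211 + 1629.35) = 34.3877 m/s.

Maximum speed ≈ 34.4 m/s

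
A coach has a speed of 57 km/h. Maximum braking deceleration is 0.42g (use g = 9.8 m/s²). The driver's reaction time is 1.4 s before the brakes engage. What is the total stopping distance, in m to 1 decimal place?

57 km/h ÷ 3.6 = 15.8333 m/s.
a = 0.42 × 9.8 = 4.116 m/s².
Reaction distance = v·t_r = 15.8333 × 1.4 = 22.167 m.
Braking distance = v²/(2a) = 15.8333² / (2 × 4.116) = 250.693 / 8.232 = 30.453 m.
Total = 22.167 + 30.453 = 52.620 m.

Total stopping distance ≈ 52.6 m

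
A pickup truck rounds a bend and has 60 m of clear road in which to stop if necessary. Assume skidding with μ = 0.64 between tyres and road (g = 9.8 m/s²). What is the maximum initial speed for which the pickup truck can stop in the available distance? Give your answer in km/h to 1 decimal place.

Maximum speed ≈ 98.8 km/h

a = μg = 0.64 × 9.8 = 6.272 m/s².
v²/(2a) = d ⇒ v = √(2 × 6.272 × 60) = √752.64 = 27.4343 m/s.
27.4343 m/s × 3.6 = 98.763 km/h.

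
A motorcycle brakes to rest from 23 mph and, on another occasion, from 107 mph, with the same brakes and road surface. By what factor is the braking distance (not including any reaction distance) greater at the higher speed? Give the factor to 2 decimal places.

Factor ≈ 21.64

Braking distance d = v²/(2a), so with a fixed, d ∝ v².
Factor = (107/23)² = 4.6522² = 21.6430.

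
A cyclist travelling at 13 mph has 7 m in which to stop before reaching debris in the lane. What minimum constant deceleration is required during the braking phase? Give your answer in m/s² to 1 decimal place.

Required deceleration ≈ 2.4 m/s²

13 mph × 0.44704 = 5.8115 m/s.
v² = 2a·d ⇒ a = v²/(2d) = 5.8115² / (2 × 7.000) = 33.774 / 14.000 = 2.4124 m/s².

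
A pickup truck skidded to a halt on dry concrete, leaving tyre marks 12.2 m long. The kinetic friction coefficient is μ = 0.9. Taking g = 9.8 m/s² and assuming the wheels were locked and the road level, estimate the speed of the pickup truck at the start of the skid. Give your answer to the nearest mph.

Deceleration a = μg = 0.9 × 9.8 = 8.820 m/s².
v = √(2a·d) = √(2 × 8.820 × 12.2) = √215.208 = 14.6700 m/s.
= 14.6700 ÷ 0.44704 = 32.816 mph.

Initial speed ≈ 33 mph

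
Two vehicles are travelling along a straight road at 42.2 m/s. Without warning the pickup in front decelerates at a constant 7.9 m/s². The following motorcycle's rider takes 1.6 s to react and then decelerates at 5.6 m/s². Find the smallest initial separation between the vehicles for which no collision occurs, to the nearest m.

Leader travels v²/(2a_L) = 1780.840 / 15.800 = 112.711 m before stopping.
Follower covers v·t_r = 42.2000 × 1.6 = 67.520 m while reacting, then v²/(2a_F) = 1780.840 / 11.200 = 159.004 m while braking, for a total of 67.520 + 159.004 = 226.524 m.
Since a_F ≤ a_L and the follower starts braking later, the follower is never slower than the leader, so the closest approach is when both have stopped.
Minimum gap = 226.524 − 112.711 = 113.813 m.

Minimum gap ≈ 114 m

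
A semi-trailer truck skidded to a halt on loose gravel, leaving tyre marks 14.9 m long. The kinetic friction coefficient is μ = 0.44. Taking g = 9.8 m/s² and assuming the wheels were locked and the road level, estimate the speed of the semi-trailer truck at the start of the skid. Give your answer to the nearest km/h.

Deceleration a = μg = 0.44 × 9.8 = 4.312 m/s².
v = √(2a·d) = √(2 × 4.312 × 14.9) = √128.498 = 11.3357 m/s.
= 11.3357 × 3.6 = 40.809 km/h.

Initial speed ≈ 41 km/h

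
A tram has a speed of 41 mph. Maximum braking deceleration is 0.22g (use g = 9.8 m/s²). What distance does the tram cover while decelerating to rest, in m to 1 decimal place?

Braking distance ≈ 77.9 m

41 mph × 0.44704 = 18.3286 m/s.
a = 0.22 × 9.8 = 2.156 m/s².
Braking distance = v²/(2a) = 18.3286² / (2 × 2.156) = 335.938 / 4.312 = 77.908 m.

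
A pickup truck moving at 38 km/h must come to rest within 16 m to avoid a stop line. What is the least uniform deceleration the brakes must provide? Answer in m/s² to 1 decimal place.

Required deceleration ≈ 3.5 m/s²

38 km/h ÷ 3.6 = 10.5556 m/s.
v² = 2a·d ⇒ a = v²/(2d) = 10.5556² / (2 × 16.000) = 111.421 / 32.000 = 3.4819 m/s².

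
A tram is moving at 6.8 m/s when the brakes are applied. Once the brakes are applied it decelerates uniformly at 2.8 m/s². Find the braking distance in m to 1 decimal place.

Braking distance ≈ 8.3 m

Braking distance = v²/(2a) = 6.8000² / (2 × 2.800) = 46.240 / 5.600 = 8.257 m.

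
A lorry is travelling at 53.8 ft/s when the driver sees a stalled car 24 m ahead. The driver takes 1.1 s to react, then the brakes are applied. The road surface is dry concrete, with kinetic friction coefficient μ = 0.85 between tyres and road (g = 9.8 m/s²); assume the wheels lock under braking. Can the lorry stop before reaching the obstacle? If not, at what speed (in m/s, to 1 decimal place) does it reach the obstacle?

53.8 ft/s × 0.3048 = 16.3982 m/s.
a = μg = 0.85 × 9.8 = 8.330 m/s².
Reaction distance = 16.3982 × 1.1 = 18.038 m.
Braking distance needed to stop: v²/(2a) = 268.901 / 16.660 = 16.141 m, so total needed = 18.038 + 16.141 = 34.179 m > 24 m — it cannot stop.
Distance remaining when braking begins: 24 − 18.038 = 5.962 m.
v² = v₀² − 2a·d = 268.901 − 2 × 8.330 × 5.962 = 169.574 m²/s².
v = √169.574 = 13.022 m/s.

No — it strikes the obstacle at 13.0 m/s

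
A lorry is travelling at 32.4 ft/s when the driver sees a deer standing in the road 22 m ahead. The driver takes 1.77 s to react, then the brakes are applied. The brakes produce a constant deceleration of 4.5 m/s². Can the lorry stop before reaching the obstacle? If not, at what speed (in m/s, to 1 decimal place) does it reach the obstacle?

No — it strikes the obstacle at 7.5 m/s

32.4 ft/s × 0.3048 = 9.8755 m/s.
Reaction distance = 9.8755 × 1.77 = 17.480 m.
Braking distance needed to stop: v²/(2a) = 97.526 / 9.000 = 10.836 m, so total needed = 17.480 + 10.836 = 28.316 m > 22 m — it cannot stop.
Distance remaining when braking begins: 22 − 17.480 = 4.520 m.
v² = v₀² − 2a·d = 97.526 − 2 × 4.500 × 4.520 = 56.846 m²/s².
v = √56.846 = 7.540 m/s.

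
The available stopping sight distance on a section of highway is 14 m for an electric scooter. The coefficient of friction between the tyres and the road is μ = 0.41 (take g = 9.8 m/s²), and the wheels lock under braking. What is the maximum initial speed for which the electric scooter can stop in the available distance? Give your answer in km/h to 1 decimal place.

a = μg = 0.41 × 9.8 = 4.018 m/s².
v²/(2a) = d ⇒ v = √(2 × 4.018 × 14) = √112.50 = 10.6066 m/s.
10.6066 m/s × 3.6 = 38.184 km/h.

Maximum speed ≈ 38.2 km/h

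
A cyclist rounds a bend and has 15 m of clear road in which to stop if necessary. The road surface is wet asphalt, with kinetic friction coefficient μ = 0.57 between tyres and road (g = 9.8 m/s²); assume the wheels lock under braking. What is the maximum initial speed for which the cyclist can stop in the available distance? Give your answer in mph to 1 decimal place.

Maximum speed ≈ 29.0 mph

a = μg = 0.57 × 9.8 = 5.586 m/s².
v²/(2a) = d ⇒ v = √(2 × 5.586 × 15) = √167.58 = 12.9453 m/s.
12.9453 m/s ÷ 0.44704 = 28.958 mph.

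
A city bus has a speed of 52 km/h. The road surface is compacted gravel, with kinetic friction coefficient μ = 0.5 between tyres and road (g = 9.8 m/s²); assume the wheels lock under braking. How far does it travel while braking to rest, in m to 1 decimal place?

Braking distance ≈ 21.3 m

52 km/h ÷ 3.6 = 14.4444 m/s.
a = μg = 0.5 × 9.8 = 4.900 m/s².
Braking distance = v²/(2a) = 14.4444² / (2 × 4.900) = 208.641 / 9.800 = 21.290 m.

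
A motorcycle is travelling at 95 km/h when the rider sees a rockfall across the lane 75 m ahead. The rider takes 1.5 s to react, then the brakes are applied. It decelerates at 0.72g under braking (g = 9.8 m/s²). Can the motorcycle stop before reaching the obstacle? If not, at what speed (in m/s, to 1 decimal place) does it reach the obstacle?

No — it strikes the obstacle at 14.0 m/s

95 km/h ÷ 3.6 = 26.3889 m/s.
a = 0.72 × 9.8 = 7.056 m/s².
Reaction distance = 26.3889 × 1.5 = 39.583 m.
Braking distance needed to stop: v²/(2a) = 696.374 / 14.112 = 49.346 m, so total needed = 39.583 + 49.346 = 88.929 m > 75 m — it cannot stop.
Distance remaining when braking begins: 75 − 39.583 = 35.417 m.
v² = v₀² − 2a·d = 696.374 − 2 × 7.056 × 35.417 = 196.569 m²/s².
v = √196.569 = 14.020 m/s.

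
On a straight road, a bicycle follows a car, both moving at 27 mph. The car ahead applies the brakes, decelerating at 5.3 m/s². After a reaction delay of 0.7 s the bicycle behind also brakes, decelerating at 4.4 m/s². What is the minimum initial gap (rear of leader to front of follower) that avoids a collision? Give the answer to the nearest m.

Minimum gap ≈ 11 m

27 mph × 0.44704 = 12.0701 m/s.
Leader travels v²/(2a_L) = 145.687 / 10.600 = 13.744 m before stopping.
Follower covers v·t_r = 12.0701 × 0.7 = 8.449 m while reacting, then v²/(2a_F) = 145.687 / 8.800 = 16.555 m while braking, for a total of 8.449 + 16.555 = 25.004 m.
Since a_F ≤ a_L and the follower starts braking later, the follower is never slower than the leader, so the closest approach is when both have stopped.
Minimum gap = 25.004 − 13.744 = 11.260 m.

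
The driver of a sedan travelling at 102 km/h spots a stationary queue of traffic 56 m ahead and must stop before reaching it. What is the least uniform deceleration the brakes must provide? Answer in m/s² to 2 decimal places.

102 km/h ÷ 3.6 = 28.3333 m/s.
v² = 2a·d ⇒ a = v²/(2d) = 28.3333² / (2 × 56.000) = 802.776 / 112.000 = 7.1676 m/s².

Required deceleration ≈ 7.17 m/s²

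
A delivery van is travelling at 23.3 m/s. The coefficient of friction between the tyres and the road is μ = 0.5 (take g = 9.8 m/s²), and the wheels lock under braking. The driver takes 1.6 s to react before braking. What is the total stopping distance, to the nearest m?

Total stopping distance ≈ 93 m

a = μg = 0.5 × 9.8 = 4.900 m/s².
Reaction distance = v·t_r = 23.3000 × 1.6 = 37.280 m.
Braking distance = v²/(2a) = 23.3000² / (2 × 4.900) = 542.890 / 9.800 = 55.397 m.
Total = 37.280 + 55.397 = 92.677 m.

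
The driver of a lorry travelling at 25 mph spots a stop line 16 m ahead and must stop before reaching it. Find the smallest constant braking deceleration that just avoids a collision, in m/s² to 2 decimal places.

25 mph × 0.44704 = 11.1760 m/s.
v² = 2a·d ⇒ a = v²/(2d) = 11.1760² / (2 × 16.000) = 124.903 / 32.000 = 3.9032 m/s².

Required deceleration ≈ 3.90 m/s²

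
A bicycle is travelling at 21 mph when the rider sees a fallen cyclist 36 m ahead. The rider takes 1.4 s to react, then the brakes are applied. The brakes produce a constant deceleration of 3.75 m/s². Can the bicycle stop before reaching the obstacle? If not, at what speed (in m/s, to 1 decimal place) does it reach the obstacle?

Yes — it stops about 11.1 m short of the obstacle, so it never reaches it

21 mph × 0.44704 = 9.3878 m/s.
Reaction distance = 9.3878 × 1.4 = 13.143 m.
Braking distance = v²/(2a) = 88.131 / 7.500 = 11.751 m.
Total stopping distance = 13.143 + 11.751 = 24.894 m, vs 36 m available — it stops with 36 − 24.894 = 11.106 m to spare.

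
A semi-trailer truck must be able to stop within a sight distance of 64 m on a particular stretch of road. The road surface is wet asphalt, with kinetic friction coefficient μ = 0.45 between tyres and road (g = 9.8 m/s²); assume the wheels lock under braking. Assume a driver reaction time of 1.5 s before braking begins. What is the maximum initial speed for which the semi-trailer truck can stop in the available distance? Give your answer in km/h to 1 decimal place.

a = μg = 0.45 × 9.8 = 4.410 m/s².
Stopping distance: v·t_r + v²/(2a) = 64 with t_r = 1.5 s and a = 4.410 m/s².
So v² + 13.230 v − 564.48 = 0.
Positive root: v = −a·t_r + √((a·t_r)² + 2a·d) = −6.615 + √(43.758 + 564.48) = 18.0475 m/s.
18.0475 m/s × 3.6 = 64.971 km/h.

Maximum speed ≈ 65.0 km/h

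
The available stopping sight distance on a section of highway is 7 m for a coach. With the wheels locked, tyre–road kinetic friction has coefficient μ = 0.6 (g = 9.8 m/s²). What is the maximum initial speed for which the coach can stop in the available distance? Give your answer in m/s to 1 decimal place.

Maximum speed ≈ 9.1 m/s

a = μg = 0.6 × 9.8 = 5.880 m/s².
v²/(2a) = d ⇒ v = √(2 × 5.880 × 7) = √82.32 = 9.0730 m/s.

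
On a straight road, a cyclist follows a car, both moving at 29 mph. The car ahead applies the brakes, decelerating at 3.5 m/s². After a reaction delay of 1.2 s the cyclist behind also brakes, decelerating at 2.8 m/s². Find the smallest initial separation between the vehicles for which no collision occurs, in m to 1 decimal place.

Minimum gap ≈ 21.6 m

29 mph × 0.44704 = 12.9642 m/s.
Leader travels v²/(2a_L) = 168.070 / 7.000 = 24.010 m before stopping.
Follower covers v·t_r = 12.9642 × 1.2 = 15.557 m while reacting, then v²/(2a_F) = 168.070 / 5.600 = 30.012 m while braking, for a total of 15.557 + 30.012 = 45.569 m.
Since a_F ≤ a_L and the follower starts braking later, the follower is never slower than the leader, so the closest approach is when both have stopped.
Minimum gap = 45.569 − 24.010 = 21.559 m.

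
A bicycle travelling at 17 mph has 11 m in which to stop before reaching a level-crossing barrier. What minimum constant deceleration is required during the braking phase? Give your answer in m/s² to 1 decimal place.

Required deceleration ≈ 2.6 m/s²

17 mph × 0.44704 = 7.5997 m/s.
v² = 2a·d ⇒ a = v²/(2d) = 7.5997² / (2 × 11.000) = 57.755 / 22.000 = 2.6252 m/s².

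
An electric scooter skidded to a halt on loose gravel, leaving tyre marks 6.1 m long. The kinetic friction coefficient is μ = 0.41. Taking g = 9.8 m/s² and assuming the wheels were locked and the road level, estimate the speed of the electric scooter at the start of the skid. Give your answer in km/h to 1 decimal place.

Initial speed ≈ 25.2 km/h

Deceleration a = μg = 0.41 × 9.8 = 4.018 m/s².
v = √(2a·d) = √(2 × 4.018 × 6.1) = √49.020 = 7.0014 m/s.
= 7.0014 × 3.6 = 25.205 km/h.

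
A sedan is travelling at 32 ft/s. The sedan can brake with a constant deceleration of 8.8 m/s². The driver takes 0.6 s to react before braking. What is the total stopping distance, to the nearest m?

32 ft/s × 0.3048 = 9.7536 m/s.
Reaction distance = v·t_r = 9.7536 × 0.6 = 5.852 m.
Braking distance = v²/(2a) = 9.7536² / (2 × 8.800) = 95.133 / 17.600 = 5.405 m.
Total = 5.852 + 5.405 = 11.257 m.

Total stopping distance ≈ 11 m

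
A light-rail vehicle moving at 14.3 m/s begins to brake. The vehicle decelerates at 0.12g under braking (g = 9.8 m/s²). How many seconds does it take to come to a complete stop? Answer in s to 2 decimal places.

a = 0.12 × 9.8 = 1.176 m/s².
Braking time = v/a = 14.3000 / 1.176 = 12.160 s.

Braking time ≈ 12.16 s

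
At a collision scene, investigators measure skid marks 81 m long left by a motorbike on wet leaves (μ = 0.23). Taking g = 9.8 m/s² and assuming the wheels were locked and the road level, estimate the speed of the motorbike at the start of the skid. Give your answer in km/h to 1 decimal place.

Deceleration a = μg = 0.23 × 9.8 = 2.254 m/s².
v = √(2a·d) = √(2 × 2.254 × 81) = √365.148 = 19.1088 m/s.
= 19.1088 × 3.6 = 68.792 km/h.

Initial speed ≈ 68.8 km/h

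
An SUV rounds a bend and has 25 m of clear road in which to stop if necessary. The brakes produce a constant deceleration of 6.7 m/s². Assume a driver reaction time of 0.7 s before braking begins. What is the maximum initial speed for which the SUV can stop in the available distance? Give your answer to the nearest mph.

Maximum speed ≈ 32 mph

Stopping distance: v·t_r + v²/(2a) = 25 with t_r = 0.7 s and a = 6.700 m/s².
So v² + 9.380 v − 335.00 = 0.
Positive root: v = −a·t_r + √((a·t_r)² + 2a·d) = −4.690 + √(21.996 + 335.00) = 14.2043 m/s.
14.2043 m/s ÷ 0.44704 = 31.774 mph.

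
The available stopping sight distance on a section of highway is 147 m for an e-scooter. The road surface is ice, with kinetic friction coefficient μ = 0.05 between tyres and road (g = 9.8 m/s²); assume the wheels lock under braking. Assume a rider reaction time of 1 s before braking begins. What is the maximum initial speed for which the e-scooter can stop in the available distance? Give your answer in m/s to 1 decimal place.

Maximum speed ≈ 11.5 m/s

a = μg = 0.05 × 9.8 = 0.490 m/s².
Stopping distance: v·t_r + v²/(2a) = 147 with t_r = 1 s and a = 0.490 m/s².
So v² + 0.980 v − 144.06 = 0.
Positive root: v = −a·t_r + √((a·t_r)² + 2a·d) = −0.490 + √(0.240 + 144.06) = 11.5225 m/s.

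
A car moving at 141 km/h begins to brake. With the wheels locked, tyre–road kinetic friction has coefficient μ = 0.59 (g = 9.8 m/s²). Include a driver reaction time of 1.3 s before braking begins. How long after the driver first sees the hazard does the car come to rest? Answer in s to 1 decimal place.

Total time ≈ 8.1 s

141 km/h ÷ 3.6 = 39.1667 m/s.
a = μg = 0.59 × 9.8 = 5.782 m/s².
Braking time = v/a = 39.1667 / 5.782 = 6.774 s.
Total = 1.3 + 6.774 = 8.074 s.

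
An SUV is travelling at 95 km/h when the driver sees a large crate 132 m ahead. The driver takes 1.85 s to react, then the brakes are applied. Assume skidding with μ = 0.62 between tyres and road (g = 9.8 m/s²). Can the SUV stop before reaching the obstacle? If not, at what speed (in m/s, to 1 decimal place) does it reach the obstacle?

Yes — it stops about 25.9 m short of the obstacle, so it never reaches it

95 km/h ÷ 3.6 = 26.3889 m/s.
a = μg = 0.62 × 9.8 = 6.076 m/s².
Reaction distance = 26.3889 × 1.85 = 48.819 m.
Braking distance = v²/(2a) = 696.374 / 12.152 = 57.305 m.
Total stopping distance = 48.819 + 57.305 = 106.124 m, vs 132 m available — it stops with 132 − 106.124 = 25.876 m to spare.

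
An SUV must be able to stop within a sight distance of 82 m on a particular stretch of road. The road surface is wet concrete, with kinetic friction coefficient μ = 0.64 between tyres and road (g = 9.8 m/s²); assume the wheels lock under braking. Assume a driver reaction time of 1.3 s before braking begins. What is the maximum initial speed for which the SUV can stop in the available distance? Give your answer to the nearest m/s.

a = μg = 0.64 × 9.8 = 6.272 m/s².
Stopping distance: v·t_r + v²/(2a) = 82 with t_r = 1.3 s and a = 6.272 m/s².
So v² + 16.307 v − 1028.61 = 0.
Positive root: v = −a·t_r + √((a·t_r)² + 2a·d) = −8.154 + √(66.488 + 1028.61) = 24.9383 m/s.

Maximum speed ≈ 25 m/s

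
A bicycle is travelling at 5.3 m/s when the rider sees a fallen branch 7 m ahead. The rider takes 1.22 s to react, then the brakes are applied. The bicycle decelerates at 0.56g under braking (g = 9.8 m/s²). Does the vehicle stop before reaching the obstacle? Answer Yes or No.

a = 0.56 × 9.8 = 5.488 m/s².
Reaction distance = 5.3000 × 1.22 = 6.466 m.
Braking distance = v²/(2a) = 28.090 / 10.976 = 2.559 m.
Total stopping distance = 6.466 + 2.559 = 9.025 m, vs 7 m available — it cannot stop in time and overshoots by 9.025 − 7 = 2.025 m.

No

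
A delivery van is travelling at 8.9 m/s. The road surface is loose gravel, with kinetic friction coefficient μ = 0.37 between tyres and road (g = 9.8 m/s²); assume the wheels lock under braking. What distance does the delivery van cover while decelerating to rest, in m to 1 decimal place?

Braking distance ≈ 10.9 m

a = μg = 0.37 × 9.8 = 3.626 m/s².
Braking distance = v²/(2a) = 8.9000² / (2 × 3.626) = 79.210 / 7.252 = 10.923 m.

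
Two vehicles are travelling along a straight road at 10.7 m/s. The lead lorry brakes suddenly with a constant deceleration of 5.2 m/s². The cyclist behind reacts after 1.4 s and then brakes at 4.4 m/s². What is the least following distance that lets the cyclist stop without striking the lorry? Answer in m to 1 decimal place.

Leader travels v²/(2a_L) = 114.490 / 10.400 = 11.009 m before stopping.
Follower covers v·t_r = 10.7000 × 1.4 = 14.980 m while reacting, then v²/(2a_F) = 114.490 / 8.800 = 13.010 m while braking, for a total of 14.980 + 13.010 = 27.990 m.
Since a_F ≤ a_L and the follower starts braking later, the follower is never slower than the leader, so the closest approach is when both have stopped.
Minimum gap = 27.990 − 11.009 = 16.981 m.

Minimum gap ≈ 17.0 m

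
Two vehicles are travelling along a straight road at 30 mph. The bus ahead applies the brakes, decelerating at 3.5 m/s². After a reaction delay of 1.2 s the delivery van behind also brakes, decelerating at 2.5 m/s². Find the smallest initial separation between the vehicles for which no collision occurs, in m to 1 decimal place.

30 mph × 0.44704 = 13.4112 m/s.
Leader travels v²/(2a_L) = 179.860 / 7.000 = 25.694 m before stopping.
Follower covers v·t_r = 13.4112 × 1.2 = 16.093 m while reacting, then v²/(2a_F) = 179.860 / 5.000 = 35.972 m while braking, for a total of 16.093 + 35.972 = 52.065 m.
Since a_F ≤ a_L and the follower starts braking later, the follower is never slower than the leader, so the closest approach is when both have stopped.
Minimum gap = 52.065 − 25.694 = 26.371 m.

Minimum gap ≈ 26.4 m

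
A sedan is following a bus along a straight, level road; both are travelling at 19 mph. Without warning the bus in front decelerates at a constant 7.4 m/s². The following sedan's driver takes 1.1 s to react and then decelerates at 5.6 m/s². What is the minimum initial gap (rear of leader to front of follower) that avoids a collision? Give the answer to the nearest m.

Minimum gap ≈ 11 m

19 mph × 0.44704 = 8.4938 m/s.
Leader travels v²/(2a_L) = 72.145 / 14.800 = 4.875 m before stopping.
Follower covers v·t_r = 8.4938 × 1.1 = 9.343 m while reacting, then v²/(2a_F) = 72.145 / 11.200 = 6.442 m while braking, for a total of 9.343 + 6.442 = 15.785 m.
Since a_F ≤ a_L and the follower starts braking later, the follower is never slower than the leader, so the closest approach is when both have stopped.
Minimum gap = 15.785 − 4.875 = 10.910 m.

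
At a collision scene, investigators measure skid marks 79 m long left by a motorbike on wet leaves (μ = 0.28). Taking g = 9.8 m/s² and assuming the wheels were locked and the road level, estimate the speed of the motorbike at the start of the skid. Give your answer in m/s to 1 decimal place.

Deceleration a = μg = 0.28 × 9.8 = 2.744 m/s².
v = √(2a·d) = √(2 × 2.744 × 79) = √433.552 = 20.8219 m/s.

Initial speed ≈ 20.8 m/s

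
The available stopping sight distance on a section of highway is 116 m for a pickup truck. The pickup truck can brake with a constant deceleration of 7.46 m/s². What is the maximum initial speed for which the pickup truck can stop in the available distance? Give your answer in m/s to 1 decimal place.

Maximum speed ≈ 41.6 m/s

v²/(2a) = d ⇒ v = √(2 × 7.460 × 116) = √1730.72 = 41.6019 m/s.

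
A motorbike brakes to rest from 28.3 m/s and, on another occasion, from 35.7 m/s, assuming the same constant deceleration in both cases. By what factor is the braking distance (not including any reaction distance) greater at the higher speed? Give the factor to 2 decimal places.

Braking distance d = v²/(2a), so with a fixed, d ∝ v².
Factor = (35.7/28.3)² = 1.2615² = 1.5914.

Factor ≈ 1.59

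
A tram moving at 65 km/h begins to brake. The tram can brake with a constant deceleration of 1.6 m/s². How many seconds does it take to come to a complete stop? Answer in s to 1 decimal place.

Braking time ≈ 11.3 s

65 km/h ÷ 3.6 = 18.0556 m/s.
Braking time = v/a = 18.0556 / 1.600 = 11.285 s.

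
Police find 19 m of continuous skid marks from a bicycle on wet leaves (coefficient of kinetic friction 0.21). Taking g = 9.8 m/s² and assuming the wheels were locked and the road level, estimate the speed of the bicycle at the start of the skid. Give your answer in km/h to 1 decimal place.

Initial speed ≈ 31.8 km/h

Deceleration a = μg = 0.21 × 9.8 = 2.058 m/s².
v = √(2a·d) = √(2 × 2.058 × 19) = √78.204 = 8.8433 m/s.
= 8.8433 × 3.6 = 31.836 km/h.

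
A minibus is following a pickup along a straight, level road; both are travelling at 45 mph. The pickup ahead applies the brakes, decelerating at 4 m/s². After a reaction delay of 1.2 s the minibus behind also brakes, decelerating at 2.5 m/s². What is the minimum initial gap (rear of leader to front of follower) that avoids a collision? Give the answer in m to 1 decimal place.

45 mph × 0.44704 = 20.1168 m/s.
Leader travels v²/(2a_L) = 404.686 / 8.000 = 50.586 m before stopping.
Follower covers v·t_r = 20.1168 × 1.2 = 24.140 m while reacting, then v²/(2a_F) = 404.686 / 5.000 = 80.937 m while braking, for a total of 24.140 + 80.937 = 105.077 m.
Since a_F ≤ a_L and the follower starts braking later, the follower is never slower than the leader, so the closest approach is when both have stopped.
Minimum gap = 105.077 − 50.586 = 54.491 m.

Minimum gap ≈ 54.5 m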